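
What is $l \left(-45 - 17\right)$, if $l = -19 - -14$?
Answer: $310$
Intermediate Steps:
$l = -5$ ($l = -19 + 14 = -5$)
$l \left(-45 - 17\right) = - 5 \left(-45 - 17\right) = \left(-5\right) \left(-62\right) = 310$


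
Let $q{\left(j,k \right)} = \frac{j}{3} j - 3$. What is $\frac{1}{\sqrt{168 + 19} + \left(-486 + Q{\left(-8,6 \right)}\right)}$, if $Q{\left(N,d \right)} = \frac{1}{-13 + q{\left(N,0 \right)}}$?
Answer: $- \frac{124368}{60371657} - \frac{256 \sqrt{187}}{60371657} \approx -0.002118$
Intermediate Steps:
$q{\left(j,k \right)} = -3 + \frac{j^{2}}{3}$ ($q{\left(j,k \right)} = j \frac{1}{3} j - 3 = \frac{j}{3} j - 3 = \frac{j^{2}}{3} - 3 = -3 + \frac{j^{2}}{3}$)
$Q{\left(N,d \right)} = \frac{1}{-16 + \frac{N^{2}}{3}}$ ($Q{\left(N,d \right)} = \frac{1}{-13 + \left(-3 + \frac{N^{2}}{3}\right)} = \frac{1}{-16 + \frac{N^{2}}{3}}$)
$\frac{1}{\sqrt{168 + 19} + \left(-486 + Q{\left(-8,6 \right)}\right)} = \frac{1}{\sqrt{168 + 19} - \left(486 - \frac{3}{-48 + \left(-8\right)^{2}}\right)} = \frac{1}{\sqrt{187} - \left(486 - \frac{3}{-48 + 64}\right)} = \frac{1}{\sqrt{187} - \left(486 - \frac{3}{16}\right)} = \frac{1}{\sqrt{187} + \left(-486 + 3 \cdot \frac{1}{16}\right)} = \frac{1}{\sqrt{187} + \left(-486 + \frac{3}{16}\right)} = \frac{1}{\sqrt{187} - \frac{7773}{16}} = \frac{1}{- \frac{7773}{16} + \sqrt{187}}$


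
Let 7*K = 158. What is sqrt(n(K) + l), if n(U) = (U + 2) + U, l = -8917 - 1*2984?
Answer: I*sqrt(580839)/7 ≈ 108.88*I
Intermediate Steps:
K = 158/7 (K = (1/7)*158 = 158/7 ≈ 22.571)
l = -11901 (l = -8917 - 2984 = -11901)
n(U) = 2 + 2*U (n(U) = (2 + U) + U = 2 + 2*U)
sqrt(n(K) + l) = sqrt((2 + 2*(158/7)) - 11901) = sqrt((2 + 316/7) - 11901) = sqrt(330/7 - 11901) = sqrt(-82977/7) = I*sqrt(580839)/7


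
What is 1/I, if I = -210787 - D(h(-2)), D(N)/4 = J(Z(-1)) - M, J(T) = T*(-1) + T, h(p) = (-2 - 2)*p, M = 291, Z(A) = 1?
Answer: -1/209623 ≈ -4.7705e-6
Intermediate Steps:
h(p) = -4*p
J(T) = 0 (J(T) = -T + T = 0)
D(N) = -1164 (D(N) = 4*(0 - 1*291) = 4*(0 - 291) = 4*(-291) = -1164)
I = -209623 (I = -210787 - 1*(-1164) = -210787 + 1164 = -209623)
1/I = 1/(-209623) = -1/209623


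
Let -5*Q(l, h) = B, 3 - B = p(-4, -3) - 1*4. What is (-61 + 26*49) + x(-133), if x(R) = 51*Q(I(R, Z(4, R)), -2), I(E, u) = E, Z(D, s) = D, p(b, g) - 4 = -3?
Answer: 5759/5 ≈ 1151.8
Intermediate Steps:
p(b, g) = 1 (p(b, g) = 4 - 3 = 1)
B = 6 (B = 3 - (1 - 1*4) = 3 - (1 - 4) = 3 - 1*(-3) = 3 + 3 = 6)
Q(l, h) = -6/5 (Q(l, h) = -⅕*6 = -6/5)
x(R) = -306/5 (x(R) = 51*(-6/5) = -306/5)
(-61 + 26*49) + x(-133) = (-61 + 26*49) - 306/5 = (-61 + 1274) - 306/5 = 1213 - 306/5 = 5759/5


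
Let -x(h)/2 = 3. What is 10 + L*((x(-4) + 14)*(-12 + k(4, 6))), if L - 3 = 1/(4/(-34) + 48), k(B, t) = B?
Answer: -74618/407 ≈ -183.34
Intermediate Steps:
x(h) = -6 (x(h) = -2*3 = -6)
L = 2459/814 (L = 3 + 1/(4/(-34) + 48) = 3 + 1/(4*(-1/34) + 48) = 3 + 1/(-2/17 + 48) = 3 + 1/(814/17) = 3 + 17/814 = 2459/814 ≈ 3.0209)
10 + L*((x(-4) + 14)*(-12 + k(4, 6))) = 10 + 2459*((-6 + 14)*(-12 + 4))/814 = 10 + 2459*(8*(-8))/814 = 10 + (2459/814)*(-64) = 10 - 78688/407 = -74618/407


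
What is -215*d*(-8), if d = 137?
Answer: 235640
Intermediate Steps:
-215*d*(-8) = -215*137*(-8) = -29455*(-8) = 235640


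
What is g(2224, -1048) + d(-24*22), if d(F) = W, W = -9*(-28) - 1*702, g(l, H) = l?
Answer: 1774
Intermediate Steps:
W = -450 (W = 252 - 702 = -450)
d(F) = -450
g(2224, -1048) + d(-24*22) = 2224 - 450 = 1774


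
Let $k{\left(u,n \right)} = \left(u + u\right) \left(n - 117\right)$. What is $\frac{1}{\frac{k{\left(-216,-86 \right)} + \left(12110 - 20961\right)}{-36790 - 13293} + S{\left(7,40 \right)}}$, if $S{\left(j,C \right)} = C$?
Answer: $\frac{50083}{1924475} \approx 0.026024$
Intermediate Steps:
$k{\left(u,n \right)} = 2 u \left(-117 + n\right)$
$\frac{1}{\frac{k{\left(-216,-86 \right)} + \left(12110 - 20961\right)}{-36790 - 13293} + S{\left(7,40 \right)}} = \frac{1}{\frac{2 \left(-216\right) \left(-117 - 86\right) + \left(12110 - 20961\right)}{-36790 - 13293} + 40} = \frac{1}{\frac{2 \left(-216\right) \left(-203\right) + \left(12110 - 20961\right)}{-50083} + 40} = \frac{1}{\left(87696 - 8851\right) \left(- \frac{1}{50083}\right) + 40} = \frac{1}{78845 \left(- \frac{1}{50083}\right) + 40} = \frac{1}{- \frac{78845}{50083} + 40} = \frac{1}{\frac{1924475}{50083}} = \frac{50083}{1924475}$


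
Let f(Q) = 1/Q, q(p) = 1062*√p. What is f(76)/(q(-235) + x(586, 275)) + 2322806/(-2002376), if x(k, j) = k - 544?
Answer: (-23434789734*√235 + 926549297*I)/(114135432*(-7*I + 177*√235)) ≈ -1.16 - 8.0821e-7*I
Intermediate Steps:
x(k, j) = -544 + k
f(76)/(q(-235) + x(586, 275)) + 2322806/(-2002376) = 1/(76*(1062*√(-235) + (-544 + 586))) + 2322806/(-2002376) = 1/(76*(1062*(I*√235) + 42)) + 2322806*(-1/2002376) = 1/(76*(1062*I*√235 + 42)) - 1161403/1001188 = 1/(76*(42 + 1062*I*√235)) - 1161403/1001188 = -1161403/1001188 + 1/(76*(42 + 1062*I*√235))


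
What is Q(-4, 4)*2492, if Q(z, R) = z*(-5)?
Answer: 49840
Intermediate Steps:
Q(z, R) = -5*z
Q(-4, 4)*2492 = -5*(-4)*2492 = 20*2492 = 49840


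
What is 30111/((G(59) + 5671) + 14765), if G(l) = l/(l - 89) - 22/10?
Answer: 180666/122591 ≈ 1.4737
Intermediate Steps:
G(l) = -11/5 + l/(-89 + l) (G(l) = l/(-89 + l) - 22*⅒ = l/(-89 + l) - 11/5 = -11/5 + l/(-89 + l))
30111/((G(59) + 5671) + 14765) = 30111/(((979 - 6*59)/(5*(-89 + 59)) + 5671) + 14765) = 30111/(((⅕)*(979 - 354)/(-30) + 5671) + 14765) = 30111/(((⅕)*(-1/30)*625 + 5671) + 14765) = 30111/((-25/6 + 5671) + 14765) = 30111/(34001/6 + 14765) = 30111/(122591/6) = 30111*(6/122591) = 180666/122591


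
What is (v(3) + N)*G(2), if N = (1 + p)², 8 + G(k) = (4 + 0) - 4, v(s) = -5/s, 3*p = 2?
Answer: -80/9 ≈ -8.8889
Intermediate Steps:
p = ⅔ (p = (⅓)*2 = ⅔ ≈ 0.66667)
G(k) = -8 (G(k) = -8 + ((4 + 0) - 4) = -8 + (4 - 4) = -8 + 0 = -8)
N = 25/9 (N = (1 + ⅔)² = (5/3)² = 25/9 ≈ 2.7778)
(v(3) + N)*G(2) = (-5/3 + 25/9)*(-8) = (10/9)*(-8) = -80/9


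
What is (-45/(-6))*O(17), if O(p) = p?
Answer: 255/2 ≈ 127.50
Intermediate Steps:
(-45/(-6))*O(17) = -45/(-6)*17 = -45*(-⅙)*17 = (15/2)*17 = 255/2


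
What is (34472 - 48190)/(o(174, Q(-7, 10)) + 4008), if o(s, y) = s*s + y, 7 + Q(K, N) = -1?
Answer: -361/902 ≈ -0.40022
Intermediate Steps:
Q(K, N) = -8 (Q(K, N) = -7 - 1 = -8)
o(s, y) = y + s**2 (o(s, y) = s**2 + y = y + s**2)
(34472 - 48190)/(o(174, Q(-7, 10)) + 4008) = (34472 - 48190)/((-8 + 174**2) + 4008) = -13718/((-8 + 30276) + 4008) = -13718/(30268 + 4008) = -13718/34276 = -13718*1/34276 = -361/902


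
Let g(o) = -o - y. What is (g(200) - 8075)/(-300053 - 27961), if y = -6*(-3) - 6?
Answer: 8287/328014 ≈ 0.025264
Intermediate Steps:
y = 12 (y = 18 - 6 = 12)
g(o) = -12 - o (g(o) = -o - 1*12 = -o - 12 = -12 - o)
(g(200) - 8075)/(-300053 - 27961) = ((-12 - 1*200) - 8075)/(-300053 - 27961) = ((-12 - 200) - 8075)/(-328014) = (-212 - 8075)*(-1/328014) = -8287*(-1/328014) = 8287/328014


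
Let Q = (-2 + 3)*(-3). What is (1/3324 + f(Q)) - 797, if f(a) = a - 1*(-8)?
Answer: -2632607/3324 ≈ -792.00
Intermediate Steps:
Q = -3 (Q = 1*(-3) = -3)
f(a) = 8 + a (f(a) = a + 8 = 8 + a)
(1/3324 + f(Q)) - 797 = (1/3324 + (8 - 3)) - 797 = (1/3324 + 5) - 797 = 16621/3324 - 797 = -2632607/3324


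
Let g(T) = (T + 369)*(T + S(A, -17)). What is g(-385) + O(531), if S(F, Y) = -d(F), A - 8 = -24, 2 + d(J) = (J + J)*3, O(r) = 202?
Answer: 4794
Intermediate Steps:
d(J) = -2 + 6*J (d(J) = -2 + (J + J)*3 = -2 + (2*J)*3 = -2 + 6*J)
A = -16 (A = 8 - 24 = -16)
S(F, Y) = 2 - 6*F (S(F, Y) = -(-2 + 6*F) = 2 - 6*F)
g(T) = (98 + T)*(369 + T) (g(T) = (T + 369)*(T + (2 - 6*(-16))) = (369 + T)*(T + (2 + 96)) = (369 + T)*(T + 98) = (369 + T)*(98 + T) = (98 + T)*(369 + T))
g(-385) + O(531) = (36162 + (-385)**2 + 467*(-385)) + 202 = (36162 + 148225 - 179795) + 202 = 4592 + 202 = 4794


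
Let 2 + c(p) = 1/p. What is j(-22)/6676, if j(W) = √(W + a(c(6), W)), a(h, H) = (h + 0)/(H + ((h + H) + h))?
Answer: I*√14846/173576 ≈ 0.00070196*I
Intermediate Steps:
c(p) = -2 + 1/p
a(h, H) = h/(2*H + 2*h) (a(h, H) = h/(H + ((H + h) + h)) = h/(H + (H + 2*h)) = h/(2*H + 2*h))
j(W) = √(W - 11/(12*(-11/6 + W))) (j(W) = √(W + (-2 + 1/6)/(2*(W + (-2 + 1/6)))) = √(W + (-2 + ⅙)/(2*(W + (-2 + ⅙)))) = √(W + (½)*(-11/6)/(W - 11/6)) = √(W + (½)*(-11/6)/(-11/6 + W)) = √(W - 11/(12*(-11/6 + W))))
j(-22)/6676 = (√2*√(-11/(-11 + 6*(-22)) + 2*(-22))/2)/6676 = (√2*√(-11/(-11 - 132) - 44)/2)*(1/6676) = (√2*√(-11/(-143) - 44)/2)*(1/6676) = (√2*√(-11*(-1/143) - 44)/2)*(1/6676) = (√2*√(1/13 - 44)/2)*(1/6676) = (√2*√(-571/13)/2)*(1/6676) = (√2*(I*√7423/13)/2)*(1/6676) = (I*√14846/26)*(1/6676) = I*√14846/173576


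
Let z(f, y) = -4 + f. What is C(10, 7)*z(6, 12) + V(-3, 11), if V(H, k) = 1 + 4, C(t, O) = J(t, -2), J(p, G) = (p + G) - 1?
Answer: 19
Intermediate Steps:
J(p, G) = -1 + G + p (J(p, G) = (G + p) - 1 = -1 + G + p)
C(t, O) = -3 + t (C(t, O) = -1 - 2 + t = -3 + t)
V(H, k) = 5
C(10, 7)*z(6, 12) + V(-3, 11) = (-3 + 10)*(-4 + 6) + 5 = 7*2 + 5 = 14 + 5 = 19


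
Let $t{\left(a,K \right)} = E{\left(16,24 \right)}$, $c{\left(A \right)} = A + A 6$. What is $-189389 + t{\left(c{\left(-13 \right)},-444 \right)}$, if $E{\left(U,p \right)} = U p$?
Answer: $-189005$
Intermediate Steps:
$c{\left(A \right)} = 7 A$ ($c{\left(A \right)} = A + 6 A = 7 A$)
$t{\left(a,K \right)} = 384$ ($t{\left(a,K \right)} = 16 \cdot 24 = 384$)
$-189389 + t{\left(c{\left(-13 \right)},-444 \right)} = -189389 + 384 = -189005$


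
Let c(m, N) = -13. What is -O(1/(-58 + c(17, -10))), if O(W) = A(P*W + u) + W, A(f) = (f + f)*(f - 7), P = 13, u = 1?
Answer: 50995/5041 ≈ 10.116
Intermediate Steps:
A(f) = 2*f*(-7 + f) (A(f) = (2*f)*(-7 + f) = 2*f*(-7 + f))
O(W) = W + 2*(1 + 13*W)*(-6 + 13*W) (O(W) = 2*(13*W + 1)*(-7 + (13*W + 1)) + W = 2*(1 + 13*W)*(-7 + (1 + 13*W)) + W = 2*(1 + 13*W)*(-6 + 13*W) + W = W + 2*(1 + 13*W)*(-6 + 13*W))
-O(1/(-58 + c(17, -10))) = -(-12 - 129/(-58 - 13) + 338*(1/(-58 - 13))²) = -(-12 - 129/(-71) + 338*(1/(-71))²) = -(-12 - 129*(-1/71) + 338*(-1/71)²) = -(-12 + 129/71 + 338*(1/5041)) = -(-12 + 129/71 + 338/5041) = -1*(-50995/5041) = 50995/5041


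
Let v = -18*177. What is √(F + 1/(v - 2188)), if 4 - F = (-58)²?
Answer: I*√97036388734/5374 ≈ 57.966*I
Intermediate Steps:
v = -3186
F = -3360 (F = 4 - 1*(-58)² = 4 - 1*3364 = 4 - 3364 = -3360)
√(F + 1/(v - 2188)) = √(-3360 + 1/(-3186 - 2188)) = √(-3360 + 1/(-5374)) = √(-3360 - 1/5374) = √(-18056641/5374) = I*√97036388734/5374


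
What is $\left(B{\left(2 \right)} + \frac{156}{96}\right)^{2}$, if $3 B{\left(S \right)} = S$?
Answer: $\frac{3025}{576} \approx 5.2517$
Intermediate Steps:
$B{\left(S \right)} = \frac{S}{3}$
$\left(B{\left(2 \right)} + \frac{156}{96}\right)^{2} = \left(\frac{1}{3} \cdot 2 + \frac{156}{96}\right)^{2} = \left(\frac{2}{3} + 156 \cdot \frac{1}{96}\right)^{2} = \left(\frac{2}{3} + \frac{13}{8}\right)^{2} = \left(\frac{55}{24}\right)^{2} = \frac{3025}{576}$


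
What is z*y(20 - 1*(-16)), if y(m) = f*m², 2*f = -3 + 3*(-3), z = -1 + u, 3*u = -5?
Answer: 20736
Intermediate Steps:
u = -5/3 (u = (⅓)*(-5) = -5/3 ≈ -1.6667)
z = -8/3 (z = -1 - 5/3 = -8/3 ≈ -2.6667)
f = -6 (f = (-3 + 3*(-3))/2 = (-3 - 9)/2 = (½)*(-12) = -6)
y(m) = -6*m²
z*y(20 - 1*(-16)) = -(-16)*(20 - 1*(-16))² = -(-16)*(20 + 16)² = -(-16)*36² = -(-16)*1296 = -8/3*(-7776) = 20736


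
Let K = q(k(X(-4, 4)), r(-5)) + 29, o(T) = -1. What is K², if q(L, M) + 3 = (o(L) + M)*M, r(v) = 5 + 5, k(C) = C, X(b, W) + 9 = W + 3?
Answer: 13456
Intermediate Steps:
X(b, W) = -6 + W (X(b, W) = -9 + (W + 3) = -9 + (3 + W) = -6 + W)
r(v) = 10
q(L, M) = -3 + M*(-1 + M) (q(L, M) = -3 + (-1 + M)*M = -3 + M*(-1 + M))
K = 116 (K = (-3 + 10² - 1*10) + 29 = (-3 + 100 - 10) + 29 = 87 + 29 = 116)
K² = 116² = 13456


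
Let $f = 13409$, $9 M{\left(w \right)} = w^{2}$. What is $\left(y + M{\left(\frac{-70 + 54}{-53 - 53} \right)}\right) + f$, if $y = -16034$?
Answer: $- \frac{66362561}{25281} \approx -2625.0$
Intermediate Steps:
$M{\left(w \right)} = \frac{w^{2}}{9}$
$\left(y + M{\left(\frac{-70 + 54}{-53 - 53} \right)}\right) + f = \left(-16034 + \frac{\left(\frac{-70 + 54}{-53 - 53}\right)^{2}}{9}\right) + 13409 = \left(-16034 + \frac{\left(- \frac{16}{-106}\right)^{2}}{9}\right) + 13409 = \left(-16034 + \frac{\left(\left(-16\right) \left(- \frac{1}{106}\right)\right)^{2}}{9}\right) + 13409 = \left(-16034 + \frac{\left(\frac{8}{53}\right)^{2}}{9}\right) + 13409 = \left(-16034 + \frac{1}{9} \cdot \frac{64}{2809}\right) + 13409 = \left(-16034 + \frac{64}{25281}\right) + 13409 = - \frac{405355490}{25281} + 13409 = - \frac{66362561}{25281}$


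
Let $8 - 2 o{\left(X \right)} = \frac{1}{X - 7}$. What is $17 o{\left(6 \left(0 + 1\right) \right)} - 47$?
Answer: $\frac{59}{2} \approx 29.5$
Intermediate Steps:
$o{\left(X \right)} = 4 - \frac{1}{2 \left(-7 + X\right)}$ ($o{\left(X \right)} = 4 - \frac{1}{2 \left(X - 7\right)} = 4 - \frac{1}{2 \left(-7 + X\right)}$)
$17 o{\left(6 \left(0 + 1\right) \right)} - 47 = 17 \frac{-57 + 8 \cdot 6 \left(0 + 1\right)}{2 \left(-7 + 6 \left(0 + 1\right)\right)} - 47 = 17 \frac{-57 + 8 \cdot 6 \cdot 1}{2 \left(-7 + 6 \cdot 1\right)} - 47 = 17 \frac{-57 + 8 \cdot 6}{2 \left(-7 + 6\right)} - 47 = 17 \frac{-57 + 48}{2 \left(-1\right)} - 47 = 17 \cdot \frac{1}{2} \left(-1\right) \left(-9\right) - 47 = 17 \cdot \frac{9}{2} - 47 = \frac{153}{2} - 47 = \frac{59}{2}$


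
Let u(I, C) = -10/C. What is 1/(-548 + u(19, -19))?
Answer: -19/10402 ≈ -0.0018266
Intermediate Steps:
1/(-548 + u(19, -19)) = 1/(-548 - 10/(-19)) = 1/(-548 - 10*(-1/19)) = 1/(-548 + 10/19) = 1/(-10402/19) = -19/10402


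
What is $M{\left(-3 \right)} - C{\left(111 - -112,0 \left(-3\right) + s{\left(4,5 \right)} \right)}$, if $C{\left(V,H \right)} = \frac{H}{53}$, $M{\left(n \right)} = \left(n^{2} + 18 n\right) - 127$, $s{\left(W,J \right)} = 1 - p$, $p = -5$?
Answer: $- \frac{9122}{53} \approx -172.11$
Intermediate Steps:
$s{\left(W,J \right)} = 6$ ($s{\left(W,J \right)} = 1 - -5 = 1 + 5 = 6$)
$M{\left(n \right)} = -127 + n^{2} + 18 n$
$C{\left(V,H \right)} = \frac{H}{53}$ ($C{\left(V,H \right)} = H \frac{1}{53} = \frac{H}{53}$)
$M{\left(-3 \right)} - C{\left(111 - -112,0 \left(-3\right) + s{\left(4,5 \right)} \right)} = \left(-127 + \left(-3\right)^{2} + 18 \left(-3\right)\right) - \frac{0 \left(-3\right) + 6}{53} = \left(-127 + 9 - 54\right) - \frac{0 + 6}{53} = -172 - \frac{1}{53} \cdot 6 = -172 - \frac{6}{53} = - \frac{9122}{53}$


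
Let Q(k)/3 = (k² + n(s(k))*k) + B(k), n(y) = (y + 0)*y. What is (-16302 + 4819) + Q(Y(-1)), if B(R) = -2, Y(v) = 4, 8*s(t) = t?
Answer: -11438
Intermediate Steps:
s(t) = t/8
n(y) = y² (n(y) = y*y = y²)
Q(k) = -6 + 3*k² + 3*k³/64 (Q(k) = 3*((k² + (k/8)²*k) - 2) = 3*((k² + (k²/64)*k) - 2) = 3*((k² + k³/64) - 2) = 3*(-2 + k² + k³/64) = -6 + 3*k² + 3*k³/64)
(-16302 + 4819) + Q(Y(-1)) = (-16302 + 4819) + (-6 + 3*4² + (3/64)*4³) = -11483 + (-6 + 3*16 + (3/64)*64) = -11483 + (-6 + 48 + 3) = -11483 + 45 = -11438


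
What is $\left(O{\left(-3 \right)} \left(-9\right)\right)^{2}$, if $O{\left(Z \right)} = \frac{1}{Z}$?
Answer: $9$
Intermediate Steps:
$\left(O{\left(-3 \right)} \left(-9\right)\right)^{2} = \left(\frac{1}{-3} \left(-9\right)\right)^{2} = \left(\left(- \frac{1}{3}\right) \left(-9\right)\right)^{2} = 3^{2} = 9$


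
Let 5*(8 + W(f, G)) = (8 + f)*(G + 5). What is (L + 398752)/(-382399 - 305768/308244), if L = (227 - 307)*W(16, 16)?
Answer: -30156127008/29468125781 ≈ -1.0233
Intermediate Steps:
W(f, G) = -8 + (5 + G)*(8 + f)/5 (W(f, G) = -8 + ((8 + f)*(G + 5))/5 = -8 + ((8 + f)*(5 + G))/5 = -8 + ((5 + G)*(8 + f))/5 = -8 + (5 + G)*(8 + f)/5)
L = -7424 (L = (227 - 307)*(16 + (8/5)*16 + (⅕)*16*16) = -80*(16 + 128/5 + 256/5) = -80*464/5 = -7424)
(L + 398752)/(-382399 - 305768/308244) = (-7424 + 398752)/(-382399 - 305768/308244) = 391328/(-382399 - 305768*1/308244) = 391328/(-382399 - 76442/77061) = 391328/(-29468125781/77061) = 391328*(-77061/29468125781) = -30156127008/29468125781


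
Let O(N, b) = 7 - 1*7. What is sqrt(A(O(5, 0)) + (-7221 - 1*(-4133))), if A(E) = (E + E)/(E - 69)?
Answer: 4*I*sqrt(193) ≈ 55.57*I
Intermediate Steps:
O(N, b) = 0 (O(N, b) = 7 - 7 = 0)
A(E) = 2*E/(-69 + E) (A(E) = (2*E)/(-69 + E) = 2*E/(-69 + E))
sqrt(A(O(5, 0)) + (-7221 - 1*(-4133))) = sqrt(2*0/(-69 + 0) + (-7221 - 1*(-4133))) = sqrt(2*0/(-69) + (-7221 + 4133)) = sqrt(2*0*(-1/69) - 3088) = sqrt(0 - 3088) = sqrt(-3088) = 4*I*sqrt(193)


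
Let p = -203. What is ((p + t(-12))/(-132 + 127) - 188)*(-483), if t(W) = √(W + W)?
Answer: 355971/5 + 966*I*√6/5 ≈ 71194.0 + 473.24*I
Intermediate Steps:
t(W) = √2*√W (t(W) = √(2*W) = √2*√W)
((p + t(-12))/(-132 + 127) - 188)*(-483) = ((-203 + √2*√(-12))/(-132 + 127) - 188)*(-483) = ((-203 + √2*(2*I*√3))/(-5) - 188)*(-483) = ((-203 + 2*I*√6)*(-⅕) - 188)*(-483) = ((203/5 - 2*I*√6/5) - 188)*(-483) = (-737/5 - 2*I*√6/5)*(-483) = 355971/5 + 966*I*√6/5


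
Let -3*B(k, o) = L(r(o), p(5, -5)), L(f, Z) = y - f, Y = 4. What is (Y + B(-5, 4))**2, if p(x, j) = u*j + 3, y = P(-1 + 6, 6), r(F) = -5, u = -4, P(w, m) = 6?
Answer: 1/9 ≈ 0.11111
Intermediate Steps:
y = 6
p(x, j) = 3 - 4*j (p(x, j) = -4*j + 3 = 3 - 4*j)
L(f, Z) = 6 - f
B(k, o) = -11/3 (B(k, o) = -(6 - 1*(-5))/3 = -(6 + 5)/3 = -1/3*11 = -11/3)
(Y + B(-5, 4))**2 = (4 - 11/3)**2 = (1/3)**2 = 1/9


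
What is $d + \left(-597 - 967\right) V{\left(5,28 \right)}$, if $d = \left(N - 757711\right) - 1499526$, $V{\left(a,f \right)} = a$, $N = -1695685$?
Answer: $-3960742$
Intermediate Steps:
$d = -3952922$ ($d = \left(-1695685 - 757711\right) - 1499526 = -2453396 - 1499526 = -3952922$)
$d + \left(-597 - 967\right) V{\left(5,28 \right)} = -3952922 + \left(-597 - 967\right) 5 = -3952922 - 7820 = -3960742$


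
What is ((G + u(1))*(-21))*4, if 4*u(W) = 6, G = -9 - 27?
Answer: 2898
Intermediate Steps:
G = -36
u(W) = 3/2 (u(W) = (¼)*6 = 3/2)
((G + u(1))*(-21))*4 = ((-36 + 3/2)*(-21))*4 = -69/2*(-21)*4 = (1449/2)*4 = 2898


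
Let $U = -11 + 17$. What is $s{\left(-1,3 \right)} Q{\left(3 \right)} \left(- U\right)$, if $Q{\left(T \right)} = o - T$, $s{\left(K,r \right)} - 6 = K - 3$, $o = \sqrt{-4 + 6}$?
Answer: $36 - 12 \sqrt{2} \approx 19.029$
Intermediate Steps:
$o = \sqrt{2} \approx 1.4142$
$s{\left(K,r \right)} = 3 + K$ ($s{\left(K,r \right)} = 6 + \left(K - 3\right) = 6 + \left(-3 + K\right) = 3 + K$)
$U = 6$
$Q{\left(T \right)} = \sqrt{2} - T$
$s{\left(-1,3 \right)} Q{\left(3 \right)} \left(- U\right) = \left(3 - 1\right) \left(\sqrt{2} - 3\right) \left(\left(-1\right) 6\right) = 2 \left(\sqrt{2} - 3\right) \left(-6\right) = 2 \left(-3 + \sqrt{2}\right) \left(-6\right) = \left(-6 + 2 \sqrt{2}\right) \left(-6\right) = 36 - 12 \sqrt{2}$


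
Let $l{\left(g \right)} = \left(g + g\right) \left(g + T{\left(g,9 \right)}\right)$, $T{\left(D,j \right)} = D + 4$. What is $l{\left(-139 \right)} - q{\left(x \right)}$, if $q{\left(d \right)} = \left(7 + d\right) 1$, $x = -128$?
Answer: $76293$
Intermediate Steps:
$T{\left(D,j \right)} = 4 + D$
$l{\left(g \right)} = 2 g \left(4 + 2 g\right)$ ($l{\left(g \right)} = \left(g + g\right) \left(g + \left(4 + g\right)\right) = 2 g \left(4 + 2 g\right)$)
$q{\left(d \right)} = 7 + d$
$l{\left(-139 \right)} - q{\left(x \right)} = 4 \left(-139\right) \left(2 - 139\right) - \left(7 - 128\right) = 4 \left(-139\right) \left(-137\right) - -121 = 76172 + 121 = 76293$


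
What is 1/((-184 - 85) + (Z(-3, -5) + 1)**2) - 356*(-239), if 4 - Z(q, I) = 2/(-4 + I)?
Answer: 1665944639/19580 ≈ 85084.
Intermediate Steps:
Z(q, I) = 4 - 2/(-4 + I)
1/((-184 - 85) + (Z(-3, -5) + 1)**2) - 356*(-239) = 1/((-184 - 85) + (2*(-9 + 2*(-5))/(-4 - 5) + 1)**2) - 356*(-239) = 1/(-269 + (2*(-9 - 10)/(-9) + 1)**2) + 85084 = 1/(-269 + (2*(-1/9)*(-19) + 1)**2) + 85084 = 1/(-269 + (38/9 + 1)**2) + 85084 = 1/(-269 + (47/9)**2) + 85084 = 1/(-269 + 2209/81) + 85084 = 1/(-19580/81) + 85084 = -81/19580 + 85084 = 1665944639/19580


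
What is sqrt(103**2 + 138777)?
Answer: sqrt(149386) ≈ 386.50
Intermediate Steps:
sqrt(103**2 + 138777) = sqrt(10609 + 138777) = sqrt(149386)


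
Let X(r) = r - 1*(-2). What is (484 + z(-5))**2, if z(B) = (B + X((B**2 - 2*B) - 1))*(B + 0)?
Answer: 108241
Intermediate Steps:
X(r) = 2 + r (X(r) = r + 2 = 2 + r)
z(B) = B*(1 + B**2 - B) (z(B) = (B + (2 + ((B**2 - 2*B) - 1)))*(B + 0) = (B + (2 + (-1 + B**2 - 2*B)))*B = (B + (1 + B**2 - 2*B))*B = (1 + B**2 - B)*B = B*(1 + B**2 - B))
(484 + z(-5))**2 = (484 - 5*(1 + (-5)**2 - 1*(-5)))**2 = (484 - 5*(1 + 25 + 5))**2 = (484 - 5*31)**2 = (484 - 155)**2 = 329**2 = 108241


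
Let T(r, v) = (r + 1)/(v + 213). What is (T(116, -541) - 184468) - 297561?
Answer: -158105629/328 ≈ -4.8203e+5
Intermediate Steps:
T(r, v) = (1 + r)/(213 + v)
(T(116, -541) - 184468) - 297561 = ((1 + 116)/(213 - 541) - 184468) - 297561 = (117/(-328) - 184468) - 297561 = (-1/328*117 - 184468) - 297561 = (-117/328 - 184468) - 297561 = -60505621/328 - 297561 = -158105629/328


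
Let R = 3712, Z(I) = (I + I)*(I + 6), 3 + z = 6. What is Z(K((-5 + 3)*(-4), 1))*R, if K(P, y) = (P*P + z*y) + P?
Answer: 45100800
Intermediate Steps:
z = 3 (z = -3 + 6 = 3)
K(P, y) = P + P² + 3*y (K(P, y) = (P*P + 3*y) + P = (P² + 3*y) + P = P + P² + 3*y)
Z(I) = 2*I*(6 + I) (Z(I) = (2*I)*(6 + I) = 2*I*(6 + I))
Z(K((-5 + 3)*(-4), 1))*R = (2*((-5 + 3)*(-4) + ((-5 + 3)*(-4))² + 3*1)*(6 + ((-5 + 3)*(-4) + ((-5 + 3)*(-4))² + 3*1)))*3712 = (2*(-2*(-4) + (-2*(-4))² + 3)*(6 + (-2*(-4) + (-2*(-4))² + 3)))*3712 = (2*(8 + 8² + 3)*(6 + (8 + 8² + 3)))*3712 = (2*(8 + 64 + 3)*(6 + (8 + 64 + 3)))*3712 = (2*75*(6 + 75))*3712 = (2*75*81)*3712 = 12150*3712 = 45100800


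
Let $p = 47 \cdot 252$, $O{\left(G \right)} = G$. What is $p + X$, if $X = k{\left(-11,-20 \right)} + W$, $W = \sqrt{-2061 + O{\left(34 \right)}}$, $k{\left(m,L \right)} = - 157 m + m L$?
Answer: $13791 + i \sqrt{2027} \approx 13791.0 + 45.022 i$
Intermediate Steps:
$k{\left(m,L \right)} = - 157 m + L m$
$W = i \sqrt{2027}$ ($W = \sqrt{-2061 + 34} = \sqrt{-2027} = i \sqrt{2027} \approx 45.022 i$)
$p = 11844$
$X = 1947 + i \sqrt{2027}$ ($X = - 11 \left(-157 - 20\right) + i \sqrt{2027} = \left(-11\right) \left(-177\right) + i \sqrt{2027} = 1947 + i \sqrt{2027} \approx 1947.0 + 45.022 i$)
$p + X = 11844 + \left(1947 + i \sqrt{2027}\right) = 13791 + i \sqrt{2027}$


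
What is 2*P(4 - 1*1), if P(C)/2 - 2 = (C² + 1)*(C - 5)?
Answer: -72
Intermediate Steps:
P(C) = 4 + 2*(1 + C²)*(-5 + C) (P(C) = 4 + 2*((C² + 1)*(C - 5)) = 4 + 2*((1 + C²)*(-5 + C)) = 4 + 2*(1 + C²)*(-5 + C))
2*P(4 - 1*1) = 2*(-6 - 10*(4 - 1*1)² + 2*(4 - 1*1) + 2*(4 - 1*1)³) = 2*(-6 - 10*(4 - 1)² + 2*(4 - 1) + 2*(4 - 1)³) = 2*(-6 - 10*3² + 2*3 + 2*3³) = 2*(-6 - 10*9 + 6 + 2*27) = 2*(-6 - 90 + 6 + 54) = 2*(-36) = -72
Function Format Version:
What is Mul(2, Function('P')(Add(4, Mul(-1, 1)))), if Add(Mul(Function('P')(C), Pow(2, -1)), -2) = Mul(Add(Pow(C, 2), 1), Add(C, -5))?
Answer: -72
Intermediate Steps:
Function('P')(C) = Add(4, Mul(2, Add(1, Pow(C, 2)), Add(-5, C))) (Function('P')(C) = Add(4, Mul(2, Mul(Add(Pow(C, 2), 1), Add(C, -5)))) = Add(4, Mul(2, Mul(Add(1, Pow(C, 2)), Add(-5, C)))) = Add(4, Mul(2, Add(1, Pow(C, 2)), Add(-5, C))))
Mul(2, Function('P')(Add(4, Mul(-1, 1)))) = Mul(2, Add(-6, Mul(-10, Pow(Add(4, Mul(-1, 1)), 2)), Mul(2, Add(4, Mul(-1, 1))), Mul(2, Pow(Add(4, Mul(-1, 1)), 3)))) = Mul(2, Add(-6, Mul(-10, Pow(Add(4, -1), 2)), Mul(2, Add(4, -1)), Mul(2, Pow(Add(4, -1), 3)))) = Mul(2, Add(-6, Mul(-10, Pow(3, 2)), Mul(2, 3), Mul(2, Pow(3, 3)))) = Mul(2, Add(-6, Mul(-10, 9), 6, Mul(2, 27))) = Mul(2, Add(-6, -90, 6, 54)) = Mul(2, -36) = -72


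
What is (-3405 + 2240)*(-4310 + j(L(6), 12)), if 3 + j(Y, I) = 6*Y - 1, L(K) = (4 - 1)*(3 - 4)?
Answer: 5046780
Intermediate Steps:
L(K) = -3 (L(K) = 3*(-1) = -3)
j(Y, I) = -4 + 6*Y (j(Y, I) = -3 + (6*Y - 1) = -3 + (-1 + 6*Y) = -4 + 6*Y)
(-3405 + 2240)*(-4310 + j(L(6), 12)) = (-3405 + 2240)*(-4310 + (-4 + 6*(-3))) = -1165*(-4310 + (-4 - 18)) = -1165*(-4310 - 22) = -1165*(-4332) = 5046780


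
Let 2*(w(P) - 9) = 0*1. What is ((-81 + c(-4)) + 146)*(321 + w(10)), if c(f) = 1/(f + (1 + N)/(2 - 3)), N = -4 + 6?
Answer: 149820/7 ≈ 21403.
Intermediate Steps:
w(P) = 9 (w(P) = 9 + (0*1)/2 = 9 + (½)*0 = 9 + 0 = 9)
N = 2
c(f) = 1/(-3 + f) (c(f) = 1/(f + (1 + 2)/(2 - 3)) = 1/(f + 3/(-1)) = 1/(f + 3*(-1)) = 1/(f - 3) = 1/(-3 + f))
((-81 + c(-4)) + 146)*(321 + w(10)) = ((-81 + 1/(-3 - 4)) + 146)*(321 + 9) = ((-81 + 1/(-7)) + 146)*330 = ((-81 - ⅐) + 146)*330 = (-568/7 + 146)*330 = (454/7)*330 = 149820/7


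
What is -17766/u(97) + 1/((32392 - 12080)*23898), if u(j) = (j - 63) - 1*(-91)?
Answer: -8623903782691/60677022000 ≈ -142.13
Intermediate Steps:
u(j) = 28 + j (u(j) = (-63 + j) + 91 = 28 + j)
-17766/u(97) + 1/((32392 - 12080)*23898) = -17766/(28 + 97) + 1/((32392 - 12080)*23898) = -17766/125 + (1/23898)/20312 = -17766*1/125 + (1/20312)*(1/23898) = -17766/125 + 1/485416176 = -8623903782691/60677022000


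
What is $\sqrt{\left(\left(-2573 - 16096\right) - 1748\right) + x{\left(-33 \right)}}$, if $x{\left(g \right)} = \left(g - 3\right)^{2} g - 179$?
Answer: $2 i \sqrt{15841} \approx 251.72 i$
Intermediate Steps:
$x{\left(g \right)} = -179 + g \left(-3 + g\right)^{2}$ ($x{\left(g \right)} = \left(-3 + g\right)^{2} g - 179 = g \left(-3 + g\right)^{2} - 179 = -179 + g \left(-3 + g\right)^{2}$)
$\sqrt{\left(\left(-2573 - 16096\right) - 1748\right) + x{\left(-33 \right)}} = \sqrt{\left(\left(-2573 - 16096\right) - 1748\right) - \left(179 + 33 \left(-3 - 33\right)^{2}\right)} = \sqrt{\left(-18669 - 1748\right) - \left(179 + 33 \left(-36\right)^{2}\right)} = \sqrt{-20417 - 42947} = \sqrt{-63364} = 2 i \sqrt{15841}$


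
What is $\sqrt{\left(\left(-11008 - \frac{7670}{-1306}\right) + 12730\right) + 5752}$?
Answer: $\frac{\sqrt{3189485121}}{653} \approx 86.486$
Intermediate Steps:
$\sqrt{\left(\left(-11008 - \frac{7670}{-1306}\right) + 12730\right) + 5752} = \sqrt{\left(\left(-11008 - - \frac{3835}{653}\right) + 12730\right) + 5752} = \sqrt{\left(\left(-11008 + \frac{3835}{653}\right) + 12730\right) + 5752} = \sqrt{\left(- \frac{7184389}{653} + 12730\right) + 5752} = \sqrt{\frac{1128301}{653} + 5752} = \sqrt{\frac{4884357}{653}} = \frac{\sqrt{3189485121}}{653}$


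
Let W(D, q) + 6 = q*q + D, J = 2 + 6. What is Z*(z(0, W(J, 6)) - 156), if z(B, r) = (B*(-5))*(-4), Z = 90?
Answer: -14040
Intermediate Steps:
J = 8
W(D, q) = -6 + D + q² (W(D, q) = -6 + (q*q + D) = -6 + (q² + D) = -6 + (D + q²) = -6 + D + q²)
z(B, r) = 20*B (z(B, r) = -5*B*(-4) = 20*B)
Z*(z(0, W(J, 6)) - 156) = 90*(20*0 - 156) = 90*(0 - 156) = 90*(-156) = -14040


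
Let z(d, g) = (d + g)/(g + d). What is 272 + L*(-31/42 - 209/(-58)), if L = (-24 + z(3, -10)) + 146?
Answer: 126761/203 ≈ 624.44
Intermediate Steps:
z(d, g) = 1 (z(d, g) = (d + g)/(d + g) = 1)
L = 123 (L = (-24 + 1) + 146 = -23 + 146 = 123)
272 + L*(-31/42 - 209/(-58)) = 272 + 123*(-31/42 - 209/(-58)) = 272 + 123*(-31*1/42 - 209*(-1/58)) = 272 + 123*(-31/42 + 209/58) = 272 + 123*(1745/609) = 272 + 71545/203 = 126761/203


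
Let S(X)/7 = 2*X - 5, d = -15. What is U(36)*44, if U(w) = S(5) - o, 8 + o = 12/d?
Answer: 9636/5 ≈ 1927.2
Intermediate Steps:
o = -44/5 (o = -8 + 12/(-15) = -8 + 12*(-1/15) = -8 - 4/5 = -44/5 ≈ -8.8000)
S(X) = -35 + 14*X (S(X) = 7*(2*X - 5) = 7*(-5 + 2*X) = -35 + 14*X)
U(w) = 219/5 (U(w) = (-35 + 14*5) - 1*(-44/5) = (-35 + 70) + 44/5 = 35 + 44/5 = 219/5)
U(36)*44 = (219/5)*44 = 9636/5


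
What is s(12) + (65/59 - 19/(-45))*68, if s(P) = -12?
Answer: 243268/2655 ≈ 91.626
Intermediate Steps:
s(12) + (65/59 - 19/(-45))*68 = -12 + (65/59 - 19/(-45))*68 = -12 + (65*(1/59) - 19*(-1/45))*68 = -12 + (65/59 + 19/45)*68 = -12 + (4046/2655)*68 = -12 + 275128/2655 = 243268/2655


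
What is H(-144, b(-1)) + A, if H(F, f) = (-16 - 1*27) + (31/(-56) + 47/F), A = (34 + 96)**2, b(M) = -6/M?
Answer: 16990969/1008 ≈ 16856.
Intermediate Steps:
A = 16900 (A = 130**2 = 16900)
H(F, f) = -2439/56 + 47/F (H(F, f) = (-16 - 27) + (31*(-1/56) + 47/F) = -43 + (-31/56 + 47/F) = -2439/56 + 47/F)
H(-144, b(-1)) + A = (-2439/56 + 47/(-144)) + 16900 = (-2439/56 + 47*(-1/144)) + 16900 = (-2439/56 - 47/144) + 16900 = -44231/1008 + 16900 = 16990969/1008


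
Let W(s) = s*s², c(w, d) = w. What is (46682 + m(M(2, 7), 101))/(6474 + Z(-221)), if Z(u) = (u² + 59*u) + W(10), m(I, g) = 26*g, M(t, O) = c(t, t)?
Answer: 12327/10819 ≈ 1.1394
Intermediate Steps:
M(t, O) = t
W(s) = s³
Z(u) = 1000 + u² + 59*u (Z(u) = (u² + 59*u) + 10³ = (u² + 59*u) + 1000 = 1000 + u² + 59*u)
(46682 + m(M(2, 7), 101))/(6474 + Z(-221)) = (46682 + 26*101)/(6474 + (1000 + (-221)² + 59*(-221))) = (46682 + 2626)/(6474 + (1000 + 48841 - 13039)) = 49308/(6474 + 36802) = 49308/43276 = 49308*(1/43276) = 12327/10819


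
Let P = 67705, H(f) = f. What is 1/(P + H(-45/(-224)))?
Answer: 224/15165965 ≈ 1.4770e-5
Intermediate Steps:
1/(P + H(-45/(-224))) = 1/(67705 - 45/(-224)) = 1/(67705 - 45*(-1/224)) = 1/(67705 + 45/224) = 1/(15165965/224) = 224/15165965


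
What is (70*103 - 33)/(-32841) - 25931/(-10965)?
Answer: 257634722/120033855 ≈ 2.1464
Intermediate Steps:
(70*103 - 33)/(-32841) - 25931/(-10965) = (7210 - 33)*(-1/32841) - 25931*(-1/10965) = 7177*(-1/32841) + 25931/10965 = -7177/32841 + 25931/10965 = 257634722/120033855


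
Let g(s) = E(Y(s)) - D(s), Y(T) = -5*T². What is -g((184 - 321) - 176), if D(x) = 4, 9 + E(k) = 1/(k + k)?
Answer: 12735971/979690 ≈ 13.000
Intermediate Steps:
E(k) = -9 + 1/(2*k) (E(k) = -9 + 1/(k + k) = -9 + 1/(2*k))
g(s) = -13 - 1/(10*s²) (g(s) = (-9 + 1/(2*((-5*s²)))) - 1*4 = (-9 + (-1/(5*s²))/2) - 4 = (-9 - 1/(10*s²)) - 4 = -13 - 1/(10*s²))
-g((184 - 321) - 176) = -(-13 - 1/(10*((184 - 321) - 176)²)) = -(-13 - 1/(10*(-137 - 176)²)) = -(-13 - ⅒/(-313)²) = -(-13 - ⅒*1/97969) = -(-13 - 1/979690) = -1*(-12735971/979690) = 12735971/979690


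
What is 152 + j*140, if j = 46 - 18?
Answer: 4072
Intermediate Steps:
j = 28
152 + j*140 = 152 + 28*140 = 152 + 3920 = 4072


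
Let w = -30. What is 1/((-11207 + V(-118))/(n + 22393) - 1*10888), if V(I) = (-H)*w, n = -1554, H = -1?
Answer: -20839/226906269 ≈ -9.1840e-5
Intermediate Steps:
V(I) = -30 (V(I) = -1*(-1)*(-30) = 1*(-30) = -30)
1/((-11207 + V(-118))/(n + 22393) - 1*10888) = 1/((-11207 - 30)/(-1554 + 22393) - 1*10888) = 1/(-11237/20839 - 10888) = 1/(-226906269/20839) = -20839/226906269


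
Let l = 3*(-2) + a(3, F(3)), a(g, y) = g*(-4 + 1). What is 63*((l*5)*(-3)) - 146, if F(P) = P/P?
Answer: 14029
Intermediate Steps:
F(P) = 1
a(g, y) = -3*g (a(g, y) = g*(-3) = -3*g)
l = -15 (l = 3*(-2) - 3*3 = -6 - 9 = -15)
63*((l*5)*(-3)) - 146 = 63*(-15*5*(-3)) - 146 = 63*(-75*(-3)) - 146 = 63*225 - 146 = 14175 - 146 = 14029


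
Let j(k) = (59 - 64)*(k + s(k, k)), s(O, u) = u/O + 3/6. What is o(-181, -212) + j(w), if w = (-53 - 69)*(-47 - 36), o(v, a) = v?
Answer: -101637/2 ≈ -50819.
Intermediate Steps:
s(O, u) = ½ + u/O (s(O, u) = u/O + 3*(⅙) = u/O + ½ = ½ + u/O)
w = 10126 (w = -122*(-83) = 10126)
j(k) = -15/2 - 5*k (j(k) = (59 - 64)*(k + (k + k/2)/k) = -5*(k + (3*k/2)/k) = -5*(k + 3/2) = -5*(3/2 + k) = -15/2 - 5*k)
o(-181, -212) + j(w) = -181 + (-15/2 - 5*10126) = -181 + (-15/2 - 50630) = -181 - 101275/2 = -101637/2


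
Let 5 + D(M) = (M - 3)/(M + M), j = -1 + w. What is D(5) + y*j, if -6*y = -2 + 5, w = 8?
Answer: -83/10 ≈ -8.3000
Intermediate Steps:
j = 7 (j = -1 + 8 = 7)
D(M) = -5 + (-3 + M)/(2*M) (D(M) = -5 + (M - 3)/(M + M) = -5 + (-3 + M)/((2*M)) = -5 + (-3 + M)*(1/(2*M)) = -5 + (-3 + M)/(2*M))
y = -½ (y = -(-2 + 5)/6 = -⅙*3 = -½ ≈ -0.50000)
D(5) + y*j = (3/2)*(-1 - 3*5)/5 - ½*7 = (3/2)*(⅕)*(-1 - 15) - 7/2 = (3/2)*(⅕)*(-16) - 7/2 = -24/5 - 7/2 = -83/10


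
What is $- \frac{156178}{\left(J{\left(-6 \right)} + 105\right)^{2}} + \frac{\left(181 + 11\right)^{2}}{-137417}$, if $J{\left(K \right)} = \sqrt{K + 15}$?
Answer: $- \frac{10945746961}{801415944} \approx -13.658$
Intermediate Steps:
$J{\left(K \right)} = \sqrt{15 + K}$
$- \frac{156178}{\left(J{\left(-6 \right)} + 105\right)^{2}} + \frac{\left(181 + 11\right)^{2}}{-137417} = - \frac{156178}{\left(\sqrt{15 - 6} + 105\right)^{2}} + \frac{\left(181 + 11\right)^{2}}{-137417} = - \frac{156178}{\left(\sqrt{9} + 105\right)^{2}} + 192^{2} \left(- \frac{1}{137417}\right) = - \frac{156178}{\left(3 + 105\right)^{2}} + 36864 \left(- \frac{1}{137417}\right) = - \frac{156178}{108^{2}} - \frac{36864}{137417} = - \frac{156178}{11664} - \frac{36864}{137417} = \left(-156178\right) \frac{1}{11664} - \frac{36864}{137417} = - \frac{78089}{5832} - \frac{36864}{137417} = - \frac{10945746961}{801415944}$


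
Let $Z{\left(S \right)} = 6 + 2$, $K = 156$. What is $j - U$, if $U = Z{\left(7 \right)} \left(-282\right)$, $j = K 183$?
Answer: $30804$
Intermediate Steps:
$j = 28548$ ($j = 156 \cdot 183 = 28548$)
$Z{\left(S \right)} = 8$
$U = -2256$ ($U = 8 \left(-282\right) = -2256$)
$j - U = 28548 - -2256 = 28548 + 2256 = 30804$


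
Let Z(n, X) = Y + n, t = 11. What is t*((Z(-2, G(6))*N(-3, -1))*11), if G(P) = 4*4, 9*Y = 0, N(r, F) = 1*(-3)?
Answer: 726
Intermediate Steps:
N(r, F) = -3
Y = 0 (Y = (⅑)*0 = 0)
G(P) = 16
Z(n, X) = n (Z(n, X) = 0 + n = n)
t*((Z(-2, G(6))*N(-3, -1))*11) = 11*(-2*(-3)*11) = 11*(6*11) = 11*66 = 726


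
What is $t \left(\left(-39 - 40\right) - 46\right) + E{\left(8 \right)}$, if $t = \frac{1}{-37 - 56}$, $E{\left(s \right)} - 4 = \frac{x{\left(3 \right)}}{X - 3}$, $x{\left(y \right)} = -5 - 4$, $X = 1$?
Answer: $\frac{1831}{186} \approx 9.8441$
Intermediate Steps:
$x{\left(y \right)} = -9$ ($x{\left(y \right)} = -5 - 4 = -9$)
$E{\left(s \right)} = \frac{17}{2}$ ($E{\left(s \right)} = 4 - \frac{9}{1 - 3} = 4 - \frac{9}{-2} = 4 - - \frac{9}{2} = 4 + \frac{9}{2} = \frac{17}{2}$)
$t = - \frac{1}{93}$ ($t = \frac{1}{-93} = - \frac{1}{93} \approx -0.010753$)
$t \left(\left(-39 - 40\right) - 46\right) + E{\left(8 \right)} = - \frac{\left(-39 - 40\right) - 46}{93} + \frac{17}{2} = - \frac{-79 - 46}{93} + \frac{17}{2} = \left(- \frac{1}{93}\right) \left(-125\right) + \frac{17}{2} = \frac{125}{93} + \frac{17}{2} = \frac{1831}{186}$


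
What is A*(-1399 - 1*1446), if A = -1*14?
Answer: 39830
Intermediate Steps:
A = -14
A*(-1399 - 1*1446) = -14*(-1399 - 1*1446) = -14*(-1399 - 1446) = -14*(-2845) = 39830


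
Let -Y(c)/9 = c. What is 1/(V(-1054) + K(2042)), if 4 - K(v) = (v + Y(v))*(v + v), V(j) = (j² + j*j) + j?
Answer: 1/68937006 ≈ 1.4506e-8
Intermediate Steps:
Y(c) = -9*c
V(j) = j + 2*j² (V(j) = (j² + j²) + j = 2*j² + j = j + 2*j²)
K(v) = 4 + 16*v² (K(v) = 4 - (v - 9*v)*(v + v) = 4 - (-8*v)*2*v = 4 - (-16)*v² = 4 + 16*v²)
1/(V(-1054) + K(2042)) = 1/(-1054*(1 + 2*(-1054)) + (4 + 16*2042²)) = 1/(-1054*(1 - 2108) + (4 + 16*4169764)) = 1/(-1054*(-2107) + (4 + 66716224)) = 1/(2220778 + 66716228) = 1/68937006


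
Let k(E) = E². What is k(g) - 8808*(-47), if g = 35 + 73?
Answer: 425640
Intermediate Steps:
g = 108
k(g) - 8808*(-47) = 108² - 8808*(-47) = 11664 - 1*(-413976) = 11664 + 413976 = 425640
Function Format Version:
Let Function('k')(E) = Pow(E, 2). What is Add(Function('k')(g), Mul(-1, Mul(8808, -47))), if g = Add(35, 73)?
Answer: 425640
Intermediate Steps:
g = 108
Add(Function('k')(g), Mul(-1, Mul(8808, -47))) = Add(Pow(108, 2), Mul(-1, Mul(8808, -47))) = Add(11664, Mul(-1, -413976)) = Add(11664, 413976) = 425640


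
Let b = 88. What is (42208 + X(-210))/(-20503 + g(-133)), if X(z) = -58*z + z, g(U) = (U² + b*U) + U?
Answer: -54178/14651 ≈ -3.6979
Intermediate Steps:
g(U) = U² + 89*U (g(U) = (U² + 88*U) + U = U² + 89*U)
X(z) = -57*z
(42208 + X(-210))/(-20503 + g(-133)) = (42208 - 57*(-210))/(-20503 - 133*(89 - 133)) = (42208 + 11970)/(-20503 - 133*(-44)) = 54178/(-20503 + 5852) = 54178/(-14651) = 54178*(-1/14651) = -54178/14651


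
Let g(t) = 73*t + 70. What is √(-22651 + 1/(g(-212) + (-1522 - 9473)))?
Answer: 2*I*√3947009245463/26401 ≈ 150.5*I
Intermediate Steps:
g(t) = 70 + 73*t
√(-22651 + 1/(g(-212) + (-1522 - 9473))) = √(-22651 + 1/((70 + 73*(-212)) + (-1522 - 9473))) = √(-22651 + 1/((70 - 15476) - 10995)) = √(-22651 + 1/(-15406 - 10995)) = √(-22651 + 1/(-26401)) = √(-22651 - 1/26401) = √(-598009052/26401) = 2*I*√3947009245463/26401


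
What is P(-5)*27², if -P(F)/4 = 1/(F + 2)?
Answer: 972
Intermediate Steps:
P(F) = -4/(2 + F) (P(F) = -4/(F + 2) = -4/(2 + F))
P(-5)*27² = -4/(2 - 5)*27² = -4/(-3)*729 = -4*(-⅓)*729 = (4/3)*729 = 972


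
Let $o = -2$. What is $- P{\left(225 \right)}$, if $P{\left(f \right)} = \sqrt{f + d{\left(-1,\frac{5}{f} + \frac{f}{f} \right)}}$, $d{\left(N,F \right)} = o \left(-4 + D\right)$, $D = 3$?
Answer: $- \sqrt{227} \approx -15.067$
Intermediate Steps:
$d{\left(N,F \right)} = 2$ ($d{\left(N,F \right)} = - 2 \left(-4 + 3\right) = \left(-2\right) \left(-1\right) = 2$)
$P{\left(f \right)} = \sqrt{2 + f}$ ($P{\left(f \right)} = \sqrt{f + 2} = \sqrt{2 + f}$)
$- P{\left(225 \right)} = - \sqrt{2 + 225} = - \sqrt{227}$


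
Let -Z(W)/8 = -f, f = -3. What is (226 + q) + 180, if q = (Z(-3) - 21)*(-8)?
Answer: 766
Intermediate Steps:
Z(W) = -24 (Z(W) = -(-8)*(-3) = -8*3 = -24)
q = 360 (q = (-24 - 21)*(-8) = -45*(-8) = 360)
(226 + q) + 180 = (226 + 360) + 180 = 586 + 180 = 766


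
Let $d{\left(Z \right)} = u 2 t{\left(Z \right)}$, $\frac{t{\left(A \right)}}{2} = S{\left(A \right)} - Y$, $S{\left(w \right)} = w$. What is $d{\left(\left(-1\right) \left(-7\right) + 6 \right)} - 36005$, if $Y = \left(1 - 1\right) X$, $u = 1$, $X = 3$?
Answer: $-35953$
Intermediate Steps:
$Y = 0$ ($Y = \left(1 - 1\right) 3 = 0 \cdot 3 = 0$)
$t{\left(A \right)} = 2 A$ ($t{\left(A \right)} = 2 \left(A - 0\right) = 2 \left(A + 0\right) = 2 A$)
$d{\left(Z \right)} = 4 Z$ ($d{\left(Z \right)} = 1 \cdot 2 \cdot 2 Z = 2 \cdot 2 Z = 4 Z$)
$d{\left(\left(-1\right) \left(-7\right) + 6 \right)} - 36005 = 4 \left(\left(-1\right) \left(-7\right) + 6\right) - 36005 = 4 \left(7 + 6\right) - 36005 = 4 \cdot 13 - 36005 = 52 - 36005 = -35953$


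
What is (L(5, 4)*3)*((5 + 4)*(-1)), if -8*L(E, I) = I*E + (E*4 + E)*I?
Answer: 405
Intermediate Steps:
L(E, I) = -3*E*I/4 (L(E, I) = -(I*E + (E*4 + E)*I)/8 = -(E*I + (4*E + E)*I)/8 = -(E*I + (5*E)*I)/8 = -(E*I + 5*E*I)/8 = -3*E*I/4)
(L(5, 4)*3)*((5 + 4)*(-1)) = (-3/4*5*4*3)*((5 + 4)*(-1)) = (-15*3)*(9*(-1)) = -45*(-9) = 405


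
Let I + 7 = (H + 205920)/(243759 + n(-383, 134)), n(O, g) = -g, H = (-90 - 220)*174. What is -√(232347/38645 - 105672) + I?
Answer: -310679/48725 - I*√157805392583985/38645 ≈ -6.3762 - 325.06*I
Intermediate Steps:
H = -53940 (H = -310*174 = -53940)
I = -310679/48725 (I = -7 + (-53940 + 205920)/(243759 - 1*134) = -7 + 151980/(243759 - 134) = -7 + 151980/243625 = -7 + 151980*(1/243625) = -7 + 30396/48725 = -310679/48725 ≈ -6.3762)
-√(232347/38645 - 105672) + I = -√(232347/38645 - 105672) - 310679/48725 = -√(-4083462093/38645) - 310679/48725 = -I*√157805392583985/38645 - 310679/48725 = -310679/48725 - I*√157805392583985/38645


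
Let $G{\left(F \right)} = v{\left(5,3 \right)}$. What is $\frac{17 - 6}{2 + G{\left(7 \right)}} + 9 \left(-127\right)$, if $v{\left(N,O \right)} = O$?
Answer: $- \frac{5704}{5} \approx -1140.8$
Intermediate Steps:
$G{\left(F \right)} = 3$
$\frac{17 - 6}{2 + G{\left(7 \right)}} + 9 \left(-127\right) = \frac{17 - 6}{2 + 3} + 9 \left(-127\right) = \frac{11}{5} - 1143 = - \frac{5704}{5}$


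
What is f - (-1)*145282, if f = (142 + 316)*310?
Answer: 287262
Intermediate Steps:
f = 141980 (f = 458*310 = 141980)
f - (-1)*145282 = 141980 - (-1)*145282 = 141980 - 1*(-145282) = 141980 + 145282 = 287262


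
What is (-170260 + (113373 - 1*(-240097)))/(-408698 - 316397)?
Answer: -36642/145019 ≈ -0.25267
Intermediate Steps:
(-170260 + (113373 - 1*(-240097)))/(-408698 - 316397) = (-170260 + (113373 + 240097))/(-725095) = (-170260 + 353470)*(-1/725095) = 183210*(-1/725095) = -36642/145019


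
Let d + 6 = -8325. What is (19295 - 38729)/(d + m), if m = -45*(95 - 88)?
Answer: 3239/1441 ≈ 2.2477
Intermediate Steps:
d = -8331 (d = -6 - 8325 = -8331)
m = -315 (m = -45*7 = -315)
(19295 - 38729)/(d + m) = (19295 - 38729)/(-8331 - 315) = -19434/(-8646) = -19434*(-1/8646) = 3239/1441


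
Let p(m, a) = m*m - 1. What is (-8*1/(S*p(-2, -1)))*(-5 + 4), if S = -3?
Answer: -8/9 ≈ -0.88889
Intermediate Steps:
p(m, a) = -1 + m² (p(m, a) = m² - 1 = -1 + m²)
(-8*1/(S*p(-2, -1)))*(-5 + 4) = (-8*(-1/(3*(-1 + (-2)²))))*(-5 + 4) = -8*(-1/(3*(-1 + 4)))*(-1) = -8/((-3*3))*(-1) = -8/(-9)*(-1) = -8*(-⅑)*(-1) = (8/9)*(-1) = -8/9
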